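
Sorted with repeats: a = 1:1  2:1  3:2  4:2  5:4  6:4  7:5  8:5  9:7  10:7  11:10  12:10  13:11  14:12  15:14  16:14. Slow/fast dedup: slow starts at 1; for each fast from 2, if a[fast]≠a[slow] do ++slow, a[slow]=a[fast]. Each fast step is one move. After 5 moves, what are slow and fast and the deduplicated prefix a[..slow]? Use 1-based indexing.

slow=3, fast=7, prefix=[1, 2, 4]

slow=1 fast=2: a[fast]=1=a[slow] dup, fast++
slow=1 fast=3: a[fast]=2≠a[slow]=1 write a[2]=2, slow++,fast++
slow=2 fast=4: a[fast]=2=a[slow] dup, fast++
slow=2 fast=5: a[fast]=4≠a[slow]=2 write a[3]=4, slow++,fast++
slow=3 fast=6: a[fast]=4=a[slow] dup, fast++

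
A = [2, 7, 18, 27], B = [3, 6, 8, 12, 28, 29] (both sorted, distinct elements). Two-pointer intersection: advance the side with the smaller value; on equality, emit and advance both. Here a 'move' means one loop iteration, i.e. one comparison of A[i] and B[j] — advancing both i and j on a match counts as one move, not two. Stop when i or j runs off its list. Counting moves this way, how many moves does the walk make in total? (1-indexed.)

8 moves

i=1 j=1: 2<3, i++
i=2 j=1: 7>3, j++
i=2 j=2: 7>6, j++
i=2 j=3: 7<8, i++
i=3 j=3: 18>8, j++
i=3 j=4: 18>12, j++
i=3 j=5: 18<28, i++
i=4 j=5: 27<28, i++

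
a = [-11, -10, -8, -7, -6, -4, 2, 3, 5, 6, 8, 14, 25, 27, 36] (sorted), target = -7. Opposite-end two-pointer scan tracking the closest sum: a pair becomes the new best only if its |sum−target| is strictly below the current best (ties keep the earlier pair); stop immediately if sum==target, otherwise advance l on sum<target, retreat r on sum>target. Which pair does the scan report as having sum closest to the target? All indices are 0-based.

pair (-10, 3) with sum -7 (|Δ|=0)

l=0 r=14: -11+36=25 d=32 *, r--
l=0 r=13: -11+27=16 d=23 *, r--
l=0 r=12: -11+25=14 d=21 *, r--
l=0 r=11: -11+14=3 d=10 *, r--
l=0 r=10: -11+8=-3 d=4 *, r--
l=0 r=9: -11+6=-5 d=2 *, r--
l=0 r=8: -11+5=-6 d=1 *, r--
l=0 r=7: -11+3=-8 d=1, l++
l=1 r=7: -10+3=-7 d=0 *, stop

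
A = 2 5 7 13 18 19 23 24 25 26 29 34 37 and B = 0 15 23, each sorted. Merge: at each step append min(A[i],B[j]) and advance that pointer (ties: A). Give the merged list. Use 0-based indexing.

i=0 j=0: A[i]=2>B[j]=0 take 0, j++
i=0 j=1: A[i]=2<=B[j]=15 take 2, i++
i=1 j=1: A[i]=5<=B[j]=15 take 5, i++
i=2 j=1: A[i]=7<=B[j]=15 take 7, i++
i=3 j=1: A[i]=13<=B[j]=15 take 13, i++
i=4 j=1: A[i]=18>B[j]=15 take 15, j++
i=4 j=2: A[i]=18<=B[j]=23 take 18, i++
i=5 j=2: A[i]=19<=B[j]=23 take 19, i++
i=6 j=2: A[i]=23<=B[j]=23 take 23, i++
i=7 j=2: A[i]=24>B[j]=23 take 23, j++
i=7 j=3: B done, take A[i]=24, i++
i=8 j=3: B done, take A[i]=25, i++
i=9 j=3: B done, take A[i]=26, i++
i=10 j=3: B done, take A[i]=29, i++
i=11 j=3: B done, take A[i]=34, i++
i=12 j=3: B done, take A[i]=37, i++

[0, 2, 5, 7, 13, 15, 18, 19, 23, 23, 24, 25, 26, 29, 34, 37]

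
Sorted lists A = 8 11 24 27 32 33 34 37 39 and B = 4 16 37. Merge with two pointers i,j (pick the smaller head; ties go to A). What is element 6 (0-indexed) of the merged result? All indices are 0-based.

i=0 j=0: A[i]=8>B[j]=4 take 4, j++
i=0 j=1: A[i]=8<=B[j]=16 take 8, i++
i=1 j=1: A[i]=11<=B[j]=16 take 11, i++
i=2 j=1: A[i]=24>B[j]=16 take 16, j++
i=2 j=2: A[i]=24<=B[j]=37 take 24, i++
i=3 j=2: A[i]=27<=B[j]=37 take 27, i++
i=4 j=2: A[i]=32<=B[j]=37 take 32, i++
i=5 j=2: A[i]=33<=B[j]=37 take 33, i++
i=6 j=2: A[i]=34<=B[j]=37 take 34, i++
i=7 j=2: A[i]=37<=B[j]=37 take 37, i++
i=8 j=2: A[i]=39>B[j]=37 take 37, j++
i=8 j=3: B done, take A[i]=39, i++

merged[6] = 32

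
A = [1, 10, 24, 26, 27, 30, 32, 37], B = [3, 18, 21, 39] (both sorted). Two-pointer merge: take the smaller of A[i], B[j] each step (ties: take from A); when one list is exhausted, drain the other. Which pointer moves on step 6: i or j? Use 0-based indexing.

i=0 j=0: A[i]=1<=B[j]=3 take 1, i++
i=1 j=0: A[i]=10>B[j]=3 take 3, j++
i=1 j=1: A[i]=10<=B[j]=18 take 10, i++
i=2 j=1: A[i]=24>B[j]=18 take 18, j++
i=2 j=2: A[i]=24>B[j]=21 take 21, j++
i=2 j=3: A[i]=24<=B[j]=39 take 24, i++

i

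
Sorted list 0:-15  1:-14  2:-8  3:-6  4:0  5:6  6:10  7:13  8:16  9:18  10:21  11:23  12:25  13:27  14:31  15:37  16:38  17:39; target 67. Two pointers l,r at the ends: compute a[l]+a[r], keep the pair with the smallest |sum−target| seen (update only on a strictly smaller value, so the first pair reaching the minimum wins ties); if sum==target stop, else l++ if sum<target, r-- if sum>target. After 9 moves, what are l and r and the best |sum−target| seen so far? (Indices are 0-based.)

l=9, r=17, best |Δ|=12

l=0 r=17: -15+39=24 d=43 *, l++
l=1 r=17: -14+39=25 d=42 *, l++
l=2 r=17: -8+39=31 d=36 *, l++
l=3 r=17: -6+39=33 d=34 *, l++
l=4 r=17: 0+39=39 d=28 *, l++
l=5 r=17: 6+39=45 d=22 *, l++
l=6 r=17: 10+39=49 d=18 *, l++
l=7 r=17: 13+39=52 d=15 *, l++
l=8 r=17: 16+39=55 d=12 *, l++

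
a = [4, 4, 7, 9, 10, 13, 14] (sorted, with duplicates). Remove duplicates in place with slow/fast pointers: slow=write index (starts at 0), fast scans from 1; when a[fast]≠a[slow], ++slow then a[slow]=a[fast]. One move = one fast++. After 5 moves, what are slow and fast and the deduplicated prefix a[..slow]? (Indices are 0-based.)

(s=0,f=1) a[fast]=4=a[slow] dup → fast++
(s=0,f=2) a[fast]=7≠a[slow]=4 write a[1]=7 → slow++,fast++
(s=1,f=3) a[fast]=9≠a[slow]=7 write a[2]=9 → slow++,fast++
(s=2,f=4) a[fast]=10≠a[slow]=9 write a[3]=10 → slow++,fast++
(s=3,f=5) a[fast]=13≠a[slow]=10 write a[4]=13 → slow++,fast++

slow=4, fast=6, prefix=[4, 7, 9, 10, 13]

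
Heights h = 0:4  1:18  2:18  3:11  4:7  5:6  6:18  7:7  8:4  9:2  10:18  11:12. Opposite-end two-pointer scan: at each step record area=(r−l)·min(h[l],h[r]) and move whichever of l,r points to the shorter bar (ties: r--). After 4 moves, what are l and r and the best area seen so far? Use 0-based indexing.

l=0 r=11: min(4,12)*11=44 best=44 *, l++
l=1 r=11: min(18,12)*10=120 best=120 *, r--
l=1 r=10: min(18,18)*9=162 best=162 *, r--
l=1 r=9: min(18,2)*8=16 best=162, r--

l=1, r=8, best area=162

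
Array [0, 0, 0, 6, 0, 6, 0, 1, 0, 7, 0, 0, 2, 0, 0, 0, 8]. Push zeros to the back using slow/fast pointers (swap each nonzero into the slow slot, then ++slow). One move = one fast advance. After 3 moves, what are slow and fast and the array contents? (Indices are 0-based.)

slow=0 fast=0: a[fast]=0, fast++
slow=0 fast=1: a[fast]=0, fast++
slow=0 fast=2: a[fast]=0, fast++

slow=0, fast=3, a=[0, 0, 0, 6, 0, 6, 0, 1, 0, 7, 0, 0, 2, 0, 0, 0, 8]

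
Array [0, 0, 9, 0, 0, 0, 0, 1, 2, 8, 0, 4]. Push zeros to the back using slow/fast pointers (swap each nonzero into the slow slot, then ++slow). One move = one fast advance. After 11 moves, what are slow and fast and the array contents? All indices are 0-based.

(s=0,f=0) a[fast]=0 → fast++
(s=0,f=1) a[fast]=0 → fast++
(s=0,f=2) a[fast]=9≠0 swap→a[0]=9 → slow++,fast++
(s=1,f=3) a[fast]=0 → fast++
(s=1,f=4) a[fast]=0 → fast++
(s=1,f=5) a[fast]=0 → fast++
(s=1,f=6) a[fast]=0 → fast++
(s=1,f=7) a[fast]=1≠0 swap→a[1]=1 → slow++,fast++
(s=2,f=8) a[fast]=2≠0 swap→a[2]=2 → slow++,fast++
(s=3,f=9) a[fast]=8≠0 swap→a[3]=8 → slow++,fast++
(s=4,f=10) a[fast]=0 → fast++

slow=4, fast=11, a=[9, 1, 2, 8, 0, 0, 0, 0, 0, 0, 0, 4]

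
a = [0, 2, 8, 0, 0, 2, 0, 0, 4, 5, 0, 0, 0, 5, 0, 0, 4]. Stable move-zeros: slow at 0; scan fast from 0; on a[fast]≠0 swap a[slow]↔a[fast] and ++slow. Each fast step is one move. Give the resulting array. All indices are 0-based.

[2, 8, 2, 4, 5, 5, 4, 0, 0, 0, 0, 0, 0, 0, 0, 0, 0]

slow=0 fast=0: a[fast]=0, fast++
slow=0 fast=1: a[fast]=2≠0 swap→a[0]=2, slow++,fast++
slow=1 fast=2: a[fast]=8≠0 swap→a[1]=8, slow++,fast++
slow=2 fast=3: a[fast]=0, fast++
slow=2 fast=4: a[fast]=0, fast++
slow=2 fast=5: a[fast]=2≠0 swap→a[2]=2, slow++,fast++
slow=3 fast=6: a[fast]=0, fast++
slow=3 fast=7: a[fast]=0, fast++
slow=3 fast=8: a[fast]=4≠0 swap→a[3]=4, slow++,fast++
slow=4 fast=9: a[fast]=5≠0 swap→a[4]=5, slow++,fast++
slow=5 fast=10: a[fast]=0, fast++
slow=5 fast=11: a[fast]=0, fast++
slow=5 fast=12: a[fast]=0, fast++
slow=5 fast=13: a[fast]=5≠0 swap→a[5]=5, slow++,fast++
slow=6 fast=14: a[fast]=0, fast++
slow=6 fast=15: a[fast]=0, fast++
slow=6 fast=16: a[fast]=4≠0 swap→a[6]=4, slow++,fast++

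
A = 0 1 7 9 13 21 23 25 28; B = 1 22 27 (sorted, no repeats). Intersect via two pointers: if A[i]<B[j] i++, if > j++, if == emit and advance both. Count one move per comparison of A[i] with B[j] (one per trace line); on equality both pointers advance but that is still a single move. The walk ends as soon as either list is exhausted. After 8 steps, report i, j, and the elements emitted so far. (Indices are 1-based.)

i=1 j=1: 0<1, i++
i=2 j=1: 1==1 emit, i++,j++
i=3 j=2: 7<22, i++
i=4 j=2: 9<22, i++
i=5 j=2: 13<22, i++
i=6 j=2: 21<22, i++
i=7 j=2: 23>22, j++
i=7 j=3: 23<27, i++

i=8, j=3, emitted=[1]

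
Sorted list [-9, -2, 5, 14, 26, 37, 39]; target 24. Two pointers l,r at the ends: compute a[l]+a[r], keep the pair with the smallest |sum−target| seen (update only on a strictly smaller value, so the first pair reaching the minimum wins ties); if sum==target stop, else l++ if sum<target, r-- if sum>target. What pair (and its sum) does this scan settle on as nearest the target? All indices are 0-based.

pair (-2, 26) with sum 24 (|Δ|=0)

l=0 r=6: -9+39=30 d=6 *, r--
l=0 r=5: -9+37=28 d=4 *, r--
l=0 r=4: -9+26=17 d=7, l++
l=1 r=4: -2+26=24 d=0 *, stop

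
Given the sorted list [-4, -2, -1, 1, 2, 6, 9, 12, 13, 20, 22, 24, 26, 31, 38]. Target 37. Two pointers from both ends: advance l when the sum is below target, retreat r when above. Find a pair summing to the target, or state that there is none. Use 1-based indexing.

[1,15] -4+38=34 <37 → l++
[2,15] -2+38=36 <37 → l++
[3,15] -1+38=37 → found

(-1, 38)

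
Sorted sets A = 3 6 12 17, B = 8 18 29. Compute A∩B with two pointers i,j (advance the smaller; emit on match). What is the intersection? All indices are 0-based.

intersection = []

i=0 j=0: 3<8, i++
i=1 j=0: 6<8, i++
i=2 j=0: 12>8, j++
i=2 j=1: 12<18, i++
i=3 j=1: 17<18, i++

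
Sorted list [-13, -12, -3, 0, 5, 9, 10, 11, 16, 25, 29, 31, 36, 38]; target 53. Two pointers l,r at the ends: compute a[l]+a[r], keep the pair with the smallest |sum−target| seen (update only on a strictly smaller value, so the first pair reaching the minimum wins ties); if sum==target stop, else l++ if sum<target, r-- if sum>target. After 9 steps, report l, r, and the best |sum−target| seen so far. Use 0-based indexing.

l=8, r=12, best |Δ|=1

[0,13] -13+38=25 d=28 * → l++
[1,13] -12+38=26 d=27 * → l++
[2,13] -3+38=35 d=18 * → l++
[3,13] 0+38=38 d=15 * → l++
[4,13] 5+38=43 d=10 * → l++
[5,13] 9+38=47 d=6 * → l++
[6,13] 10+38=48 d=5 * → l++
[7,13] 11+38=49 d=4 * → l++
[8,13] 16+38=54 d=1 * → r--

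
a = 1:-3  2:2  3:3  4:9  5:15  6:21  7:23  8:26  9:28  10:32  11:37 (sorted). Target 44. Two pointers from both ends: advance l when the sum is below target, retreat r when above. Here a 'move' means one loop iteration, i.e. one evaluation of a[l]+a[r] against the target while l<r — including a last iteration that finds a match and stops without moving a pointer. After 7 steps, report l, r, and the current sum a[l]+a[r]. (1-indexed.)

[1,11] -3+37=34 <44 → l++
[2,11] 2+37=39 <44 → l++
[3,11] 3+37=40 <44 → l++
[4,11] 9+37=46 >44 → r--
[4,10] 9+32=41 <44 → l++
[5,10] 15+32=47 >44 → r--
[5,9] 15+28=43 <44 → l++

l=6, r=9, sum=49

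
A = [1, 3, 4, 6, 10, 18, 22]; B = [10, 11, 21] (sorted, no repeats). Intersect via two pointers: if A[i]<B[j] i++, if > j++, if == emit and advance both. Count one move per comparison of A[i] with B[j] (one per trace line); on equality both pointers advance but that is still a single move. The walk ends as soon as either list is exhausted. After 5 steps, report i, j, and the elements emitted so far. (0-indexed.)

i=5, j=1, emitted=[10]

i=0 j=0: 1<10, i++
i=1 j=0: 3<10, i++
i=2 j=0: 4<10, i++
i=3 j=0: 6<10, i++
i=4 j=0: 10==10 emit, i++,j++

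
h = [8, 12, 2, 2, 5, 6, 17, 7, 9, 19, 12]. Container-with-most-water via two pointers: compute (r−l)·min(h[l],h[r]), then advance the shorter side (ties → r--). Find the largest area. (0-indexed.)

max area = 108

[0,10] min(8,12)*10=80 best=80 * → l++
[1,10] min(12,12)*9=108 best=108 * → r--
[1,9] min(12,19)*8=96 best=108 → l++
[2,9] min(2,19)*7=14 best=108 → l++
[3,9] min(2,19)*6=12 best=108 → l++
[4,9] min(5,19)*5=25 best=108 → l++
[5,9] min(6,19)*4=24 best=108 → l++
[6,9] min(17,19)*3=51 best=108 → l++
[7,9] min(7,19)*2=14 best=108 → l++
[8,9] min(9,19)*1=9 best=108 → l++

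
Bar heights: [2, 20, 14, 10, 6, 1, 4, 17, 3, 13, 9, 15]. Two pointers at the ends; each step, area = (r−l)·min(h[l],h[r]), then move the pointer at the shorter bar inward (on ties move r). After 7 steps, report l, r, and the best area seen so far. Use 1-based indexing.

[1,12] min(2,15)*11=22 best=22 * → l++
[2,12] min(20,15)*10=150 best=150 * → r--
[2,11] min(20,9)*9=81 best=150 → r--
[2,10] min(20,13)*8=104 best=150 → r--
[2,9] min(20,3)*7=21 best=150 → r--
[2,8] min(20,17)*6=102 best=150 → r--
[2,7] min(20,4)*5=20 best=150 → r--

l=2, r=6, best area=150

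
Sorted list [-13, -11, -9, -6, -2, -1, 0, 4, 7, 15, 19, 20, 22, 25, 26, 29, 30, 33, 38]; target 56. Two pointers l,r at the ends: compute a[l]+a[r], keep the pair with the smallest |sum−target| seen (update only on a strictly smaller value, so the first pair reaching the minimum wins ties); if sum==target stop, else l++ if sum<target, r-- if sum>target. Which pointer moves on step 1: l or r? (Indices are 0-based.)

l=0 r=18: -13+38=25 d=31 *, l++

l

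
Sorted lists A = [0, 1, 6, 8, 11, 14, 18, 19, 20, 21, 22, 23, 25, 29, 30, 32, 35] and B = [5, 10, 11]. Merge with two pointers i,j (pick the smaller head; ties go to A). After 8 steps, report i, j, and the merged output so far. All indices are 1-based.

[i=1,j=1] A[i]=0<=B[j]=5 take 0 → i++
[i=2,j=1] A[i]=1<=B[j]=5 take 1 → i++
[i=3,j=1] A[i]=6>B[j]=5 take 5 → j++
[i=3,j=2] A[i]=6<=B[j]=10 take 6 → i++
[i=4,j=2] A[i]=8<=B[j]=10 take 8 → i++
[i=5,j=2] A[i]=11>B[j]=10 take 10 → j++
[i=5,j=3] A[i]=11<=B[j]=11 take 11 → i++
[i=6,j=3] A[i]=14>B[j]=11 take 11 → j++

i=6, j=4, merged so far=[0, 1, 5, 6, 8, 10, 11, 11]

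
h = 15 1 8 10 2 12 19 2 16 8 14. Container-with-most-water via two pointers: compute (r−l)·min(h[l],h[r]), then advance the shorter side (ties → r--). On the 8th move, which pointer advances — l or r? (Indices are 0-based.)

l

[0,10] min(15,14)*10=140 best=140 * → r--
[0,9] min(15,8)*9=72 best=140 → r--
[0,8] min(15,16)*8=120 best=140 → l++
[1,8] min(1,16)*7=7 best=140 → l++
[2,8] min(8,16)*6=48 best=140 → l++
[3,8] min(10,16)*5=50 best=140 → l++
[4,8] min(2,16)*4=8 best=140 → l++
[5,8] min(12,16)*3=36 best=140 → l++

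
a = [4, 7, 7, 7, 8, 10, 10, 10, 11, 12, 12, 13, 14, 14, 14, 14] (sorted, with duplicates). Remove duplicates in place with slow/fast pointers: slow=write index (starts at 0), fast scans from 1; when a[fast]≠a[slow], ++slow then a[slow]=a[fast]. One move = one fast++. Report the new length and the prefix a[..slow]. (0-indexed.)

(s=0,f=1) a[fast]=7≠a[slow]=4 write a[1]=7 → slow++,fast++
(s=1,f=2) a[fast]=7=a[slow] dup → fast++
(s=1,f=3) a[fast]=7=a[slow] dup → fast++
(s=1,f=4) a[fast]=8≠a[slow]=7 write a[2]=8 → slow++,fast++
(s=2,f=5) a[fast]=10≠a[slow]=8 write a[3]=10 → slow++,fast++
(s=3,f=6) a[fast]=10=a[slow] dup → fast++
(s=3,f=7) a[fast]=10=a[slow] dup → fast++
(s=3,f=8) a[fast]=11≠a[slow]=10 write a[4]=11 → slow++,fast++
(s=4,f=9) a[fast]=12≠a[slow]=11 write a[5]=12 → slow++,fast++
(s=5,f=10) a[fast]=12=a[slow] dup → fast++
(s=5,f=11) a[fast]=13≠a[slow]=12 write a[6]=13 → slow++,fast++
(s=6,f=12) a[fast]=14≠a[slow]=13 write a[7]=14 → slow++,fast++
(s=7,f=13) a[fast]=14=a[slow] dup → fast++
(s=7,f=14) a[fast]=14=a[slow] dup → fast++
(s=7,f=15) a[fast]=14=a[slow] dup → fast++

length 8; prefix = [4, 7, 8, 10, 11, 12, 13, 14]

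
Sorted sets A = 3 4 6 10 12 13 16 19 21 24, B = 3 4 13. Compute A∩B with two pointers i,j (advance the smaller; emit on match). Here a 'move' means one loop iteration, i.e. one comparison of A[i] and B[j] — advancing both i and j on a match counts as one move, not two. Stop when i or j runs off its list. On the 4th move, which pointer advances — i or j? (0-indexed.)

i

[i=0,j=0] 3==3 emit → i++,j++
[i=1,j=1] 4==4 emit → i++,j++
[i=2,j=2] 6<13 → i++
[i=3,j=2] 10<13 → i++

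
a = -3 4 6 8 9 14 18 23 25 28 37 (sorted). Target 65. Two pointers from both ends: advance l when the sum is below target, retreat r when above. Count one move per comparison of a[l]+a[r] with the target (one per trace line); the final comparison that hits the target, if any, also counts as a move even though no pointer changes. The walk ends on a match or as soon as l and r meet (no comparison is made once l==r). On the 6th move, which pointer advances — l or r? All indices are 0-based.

[0,10] -3+37=34 <65 → l++
[1,10] 4+37=41 <65 → l++
[2,10] 6+37=43 <65 → l++
[3,10] 8+37=45 <65 → l++
[4,10] 9+37=46 <65 → l++
[5,10] 14+37=51 <65 → l++

l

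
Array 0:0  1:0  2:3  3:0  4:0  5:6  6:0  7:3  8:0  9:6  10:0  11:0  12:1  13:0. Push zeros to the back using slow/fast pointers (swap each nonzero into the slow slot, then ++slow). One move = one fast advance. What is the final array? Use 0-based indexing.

[3, 6, 3, 6, 1, 0, 0, 0, 0, 0, 0, 0, 0, 0]

slow=0 fast=0: a[fast]=0, fast++
slow=0 fast=1: a[fast]=0, fast++
slow=0 fast=2: a[fast]=3≠0 swap→a[0]=3, slow++,fast++
slow=1 fast=3: a[fast]=0, fast++
slow=1 fast=4: a[fast]=0, fast++
slow=1 fast=5: a[fast]=6≠0 swap→a[1]=6, slow++,fast++
slow=2 fast=6: a[fast]=0, fast++
slow=2 fast=7: a[fast]=3≠0 swap→a[2]=3, slow++,fast++
slow=3 fast=8: a[fast]=0, fast++
slow=3 fast=9: a[fast]=6≠0 swap→a[3]=6, slow++,fast++
slow=4 fast=10: a[fast]=0, fast++
slow=4 fast=11: a[fast]=0, fast++
slow=4 fast=12: a[fast]=1≠0 swap→a[4]=1, slow++,fast++
slow=5 fast=13: a[fast]=0, fast++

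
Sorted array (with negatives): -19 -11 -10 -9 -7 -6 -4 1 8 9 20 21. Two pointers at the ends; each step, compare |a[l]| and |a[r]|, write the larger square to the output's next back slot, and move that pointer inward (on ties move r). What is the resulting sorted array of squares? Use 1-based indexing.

[1, 16, 36, 49, 64, 81, 81, 100, 121, 361, 400, 441]

l=1 r=12: |-19|<=|21| out[12]=441, r--
l=1 r=11: |-19|<=|20| out[11]=400, r--
l=1 r=10: |-19|>|9| out[10]=361, l++
l=2 r=10: |-11|>|9| out[9]=121, l++
l=3 r=10: |-10|>|9| out[8]=100, l++
l=4 r=10: |-9|<=|9| out[7]=81, r--
l=4 r=9: |-9|>|8| out[6]=81, l++
l=5 r=9: |-7|<=|8| out[5]=64, r--
l=5 r=8: |-7|>|1| out[4]=49, l++
l=6 r=8: |-6|>|1| out[3]=36, l++
l=7 r=8: |-4|>|1| out[2]=16, l++
l=8 r=8: |1|<=|1| out[1]=1, r--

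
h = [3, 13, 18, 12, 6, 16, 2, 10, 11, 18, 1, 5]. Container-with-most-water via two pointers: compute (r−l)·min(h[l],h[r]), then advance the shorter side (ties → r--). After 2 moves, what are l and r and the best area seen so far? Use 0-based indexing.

l=0 r=11: min(3,5)*11=33 best=33 *, l++
l=1 r=11: min(13,5)*10=50 best=50 *, r--

l=1, r=10, best area=50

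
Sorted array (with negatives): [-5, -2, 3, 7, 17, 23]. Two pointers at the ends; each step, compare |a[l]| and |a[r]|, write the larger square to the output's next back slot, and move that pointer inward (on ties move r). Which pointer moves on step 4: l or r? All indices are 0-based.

l

[0,5] |-5|<=|23| out[5]=529 → r--
[0,4] |-5|<=|17| out[4]=289 → r--
[0,3] |-5|<=|7| out[3]=49 → r--
[0,2] |-5|>|3| out[2]=25 → l++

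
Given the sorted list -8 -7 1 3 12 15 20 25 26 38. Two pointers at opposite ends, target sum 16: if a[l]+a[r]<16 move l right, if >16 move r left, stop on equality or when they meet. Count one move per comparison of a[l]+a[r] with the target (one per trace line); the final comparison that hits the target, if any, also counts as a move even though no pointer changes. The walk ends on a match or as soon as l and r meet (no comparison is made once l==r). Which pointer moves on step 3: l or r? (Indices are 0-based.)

[0,9] -8+38=30 >16 → r--
[0,8] -8+26=18 >16 → r--
[0,7] -8+25=17 >16 → r--

r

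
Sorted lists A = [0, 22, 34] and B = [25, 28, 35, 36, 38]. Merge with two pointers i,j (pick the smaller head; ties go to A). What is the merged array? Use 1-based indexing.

i=1 j=1: A[i]=0<=B[j]=25 take 0, i++
i=2 j=1: A[i]=22<=B[j]=25 take 22, i++
i=3 j=1: A[i]=34>B[j]=25 take 25, j++
i=3 j=2: A[i]=34>B[j]=28 take 28, j++
i=3 j=3: A[i]=34<=B[j]=35 take 34, i++
i=4 j=3: A done, take B[j]=35, j++
i=4 j=4: A done, take B[j]=36, j++
i=4 j=5: A done, take B[j]=38, j++

[0, 22, 25, 28, 34, 35, 36, 38]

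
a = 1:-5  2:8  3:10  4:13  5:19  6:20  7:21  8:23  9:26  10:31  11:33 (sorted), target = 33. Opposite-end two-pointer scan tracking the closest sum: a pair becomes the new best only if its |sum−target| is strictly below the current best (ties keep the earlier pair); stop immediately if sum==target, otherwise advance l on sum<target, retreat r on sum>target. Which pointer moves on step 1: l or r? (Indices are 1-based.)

[1,11] -5+33=28 d=5 * → l++

l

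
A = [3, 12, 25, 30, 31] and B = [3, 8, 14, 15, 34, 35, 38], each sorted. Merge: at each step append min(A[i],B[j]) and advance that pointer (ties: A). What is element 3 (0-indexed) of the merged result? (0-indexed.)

merged[3] = 12

[i=0,j=0] A[i]=3<=B[j]=3 take 3 → i++
[i=1,j=0] A[i]=12>B[j]=3 take 3 → j++
[i=1,j=1] A[i]=12>B[j]=8 take 8 → j++
[i=1,j=2] A[i]=12<=B[j]=14 take 12 → i++
[i=2,j=2] A[i]=25>B[j]=14 take 14 → j++
[i=2,j=3] A[i]=25>B[j]=15 take 15 → j++
[i=2,j=4] A[i]=25<=B[j]=34 take 25 → i++
[i=3,j=4] A[i]=30<=B[j]=34 take 30 → i++
[i=4,j=4] A[i]=31<=B[j]=34 take 31 → i++
[i=5,j=4] A done, take B[j]=34 → j++
[i=5,j=5] A done, take B[j]=35 → j++
[i=5,j=6] A done, take B[j]=38 → j++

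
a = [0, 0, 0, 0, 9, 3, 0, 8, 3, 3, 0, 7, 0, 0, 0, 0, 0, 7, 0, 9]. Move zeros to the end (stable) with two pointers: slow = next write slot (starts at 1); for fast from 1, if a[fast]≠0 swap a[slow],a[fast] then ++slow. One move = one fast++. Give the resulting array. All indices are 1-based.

[9, 3, 8, 3, 3, 7, 7, 9, 0, 0, 0, 0, 0, 0, 0, 0, 0, 0, 0, 0]

slow=1 fast=1: a[fast]=0, fast++
slow=1 fast=2: a[fast]=0, fast++
slow=1 fast=3: a[fast]=0, fast++
slow=1 fast=4: a[fast]=0, fast++
slow=1 fast=5: a[fast]=9≠0 swap→a[1]=9, slow++,fast++
slow=2 fast=6: a[fast]=3≠0 swap→a[2]=3, slow++,fast++
slow=3 fast=7: a[fast]=0, fast++
slow=3 fast=8: a[fast]=8≠0 swap→a[3]=8, slow++,fast++
slow=4 fast=9: a[fast]=3≠0 swap→a[4]=3, slow++,fast++
slow=5 fast=10: a[fast]=3≠0 swap→a[5]=3, slow++,fast++
slow=6 fast=11: a[fast]=0, fast++
slow=6 fast=12: a[fast]=7≠0 swap→a[6]=7, slow++,fast++
slow=7 fast=13: a[fast]=0, fast++
slow=7 fast=14: a[fast]=0, fast++
slow=7 fast=15: a[fast]=0, fast++
slow=7 fast=16: a[fast]=0, fast++
slow=7 fast=17: a[fast]=0, fast++
slow=7 fast=18: a[fast]=7≠0 swap→a[7]=7, slow++,fast++
slow=8 fast=19: a[fast]=0, fast++
slow=8 fast=20: a[fast]=9≠0 swap→a[8]=9, slow++,fast++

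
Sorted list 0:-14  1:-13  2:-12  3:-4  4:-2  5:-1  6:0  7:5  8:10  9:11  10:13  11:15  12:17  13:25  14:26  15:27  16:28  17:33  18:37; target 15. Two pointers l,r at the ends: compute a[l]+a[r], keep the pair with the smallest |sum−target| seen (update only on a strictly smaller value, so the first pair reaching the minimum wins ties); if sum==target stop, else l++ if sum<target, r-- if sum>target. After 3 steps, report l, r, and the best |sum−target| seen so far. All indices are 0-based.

[0,18] -14+37=23 d=8 * → r--
[0,17] -14+33=19 d=4 * → r--
[0,16] -14+28=14 d=1 * → l++

l=1, r=16, best |Δ|=1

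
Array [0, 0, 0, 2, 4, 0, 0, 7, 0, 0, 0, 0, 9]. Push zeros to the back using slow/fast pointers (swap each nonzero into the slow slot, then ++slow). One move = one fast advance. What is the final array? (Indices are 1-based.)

slow=1 fast=1: a[fast]=0, fast++
slow=1 fast=2: a[fast]=0, fast++
slow=1 fast=3: a[fast]=0, fast++
slow=1 fast=4: a[fast]=2≠0 swap→a[1]=2, slow++,fast++
slow=2 fast=5: a[fast]=4≠0 swap→a[2]=4, slow++,fast++
slow=3 fast=6: a[fast]=0, fast++
slow=3 fast=7: a[fast]=0, fast++
slow=3 fast=8: a[fast]=7≠0 swap→a[3]=7, slow++,fast++
slow=4 fast=9: a[fast]=0, fast++
slow=4 fast=10: a[fast]=0, fast++
slow=4 fast=11: a[fast]=0, fast++
slow=4 fast=12: a[fast]=0, fast++
slow=4 fast=13: a[fast]=9≠0 swap→a[4]=9, slow++,fast++

[2, 4, 7, 9, 0, 0, 0, 0, 0, 0, 0, 0, 0]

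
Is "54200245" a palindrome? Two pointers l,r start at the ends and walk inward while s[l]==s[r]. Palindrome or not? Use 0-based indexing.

palindrome

[0,7] '5'=='5' → l++,r--
[1,6] '4'=='4' → l++,r--
[2,5] '2'=='2' → l++,r--
[3,4] '0'=='0' → l++,r--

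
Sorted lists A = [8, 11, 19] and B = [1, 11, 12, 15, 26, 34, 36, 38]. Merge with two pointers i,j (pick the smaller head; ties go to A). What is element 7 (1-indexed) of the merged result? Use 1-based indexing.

merged[7] = 19

i=1 j=1: A[i]=8>B[j]=1 take 1, j++
i=1 j=2: A[i]=8<=B[j]=11 take 8, i++
i=2 j=2: A[i]=11<=B[j]=11 take 11, i++
i=3 j=2: A[i]=19>B[j]=11 take 11, j++
i=3 j=3: A[i]=19>B[j]=12 take 12, j++
i=3 j=4: A[i]=19>B[j]=15 take 15, j++
i=3 j=5: A[i]=19<=B[j]=26 take 19, i++
i=4 j=5: A done, take B[j]=26, j++
i=4 j=6: A done, take B[j]=34, j++
i=4 j=7: A done, take B[j]=36, j++
i=4 j=8: A done, take B[j]=38, j++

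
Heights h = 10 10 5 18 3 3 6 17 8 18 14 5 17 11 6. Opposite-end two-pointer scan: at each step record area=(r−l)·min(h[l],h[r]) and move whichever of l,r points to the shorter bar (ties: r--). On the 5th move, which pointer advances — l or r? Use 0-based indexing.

[0,14] min(10,6)*14=84 best=84 * → r--
[0,13] min(10,11)*13=130 best=130 * → l++
[1,13] min(10,11)*12=120 best=130 → l++
[2,13] min(5,11)*11=55 best=130 → l++
[3,13] min(18,11)*10=110 best=130 → r--

r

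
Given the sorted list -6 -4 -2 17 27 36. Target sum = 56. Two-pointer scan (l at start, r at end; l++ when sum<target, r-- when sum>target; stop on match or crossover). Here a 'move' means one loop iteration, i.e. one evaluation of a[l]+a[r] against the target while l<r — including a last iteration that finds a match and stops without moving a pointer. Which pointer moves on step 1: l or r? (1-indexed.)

l

l=1 r=6: -6+36=30 <56, l++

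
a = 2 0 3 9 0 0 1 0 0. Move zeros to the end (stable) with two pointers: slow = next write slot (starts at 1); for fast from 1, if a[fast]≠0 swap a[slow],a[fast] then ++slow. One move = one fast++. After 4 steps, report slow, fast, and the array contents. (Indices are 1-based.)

slow=4, fast=5, a=[2, 3, 9, 0, 0, 0, 1, 0, 0]

slow=1 fast=1: a[fast]=2≠0 swap→a[1]=2, slow++,fast++
slow=2 fast=2: a[fast]=0, fast++
slow=2 fast=3: a[fast]=3≠0 swap→a[2]=3, slow++,fast++
slow=3 fast=4: a[fast]=9≠0 swap→a[3]=9, slow++,fast++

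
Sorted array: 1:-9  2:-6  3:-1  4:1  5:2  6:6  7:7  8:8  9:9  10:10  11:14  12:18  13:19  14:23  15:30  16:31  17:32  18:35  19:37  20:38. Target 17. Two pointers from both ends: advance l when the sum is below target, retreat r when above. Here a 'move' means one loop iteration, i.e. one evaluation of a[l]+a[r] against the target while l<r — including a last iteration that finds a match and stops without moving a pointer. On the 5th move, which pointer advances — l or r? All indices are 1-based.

r

[1,20] -9+38=29 >17 → r--
[1,19] -9+37=28 >17 → r--
[1,18] -9+35=26 >17 → r--
[1,17] -9+32=23 >17 → r--
[1,16] -9+31=22 >17 → r--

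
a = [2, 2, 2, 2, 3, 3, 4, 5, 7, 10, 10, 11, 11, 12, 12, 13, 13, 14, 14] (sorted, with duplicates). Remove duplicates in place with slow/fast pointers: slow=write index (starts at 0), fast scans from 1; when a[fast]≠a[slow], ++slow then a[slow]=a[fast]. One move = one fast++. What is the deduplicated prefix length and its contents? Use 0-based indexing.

length 10; prefix = [2, 3, 4, 5, 7, 10, 11, 12, 13, 14]

(s=0,f=1) a[fast]=2=a[slow] dup → fast++
(s=0,f=2) a[fast]=2=a[slow] dup → fast++
(s=0,f=3) a[fast]=2=a[slow] dup → fast++
(s=0,f=4) a[fast]=3≠a[slow]=2 write a[1]=3 → slow++,fast++
(s=1,f=5) a[fast]=3=a[slow] dup → fast++
(s=1,f=6) a[fast]=4≠a[slow]=3 write a[2]=4 → slow++,fast++
(s=2,f=7) a[fast]=5≠a[slow]=4 write a[3]=5 → slow++,fast++
(s=3,f=8) a[fast]=7≠a[slow]=5 write a[4]=7 → slow++,fast++
(s=4,f=9) a[fast]=10≠a[slow]=7 write a[5]=10 → slow++,fast++
(s=5,f=10) a[fast]=10=a[slow] dup → fast++
(s=5,f=11) a[fast]=11≠a[slow]=10 write a[6]=11 → slow++,fast++
(s=6,f=12) a[fast]=11=a[slow] dup → fast++
(s=6,f=13) a[fast]=12≠a[slow]=11 write a[7]=12 → slow++,fast++
(s=7,f=14) a[fast]=12=a[slow] dup → fast++
(s=7,f=15) a[fast]=13≠a[slow]=12 write a[8]=13 → slow++,fast++
(s=8,f=16) a[fast]=13=a[slow] dup → fast++
(s=8,f=17) a[fast]=14≠a[slow]=13 write a[9]=14 → slow++,fast++
(s=9,f=18) a[fast]=14=a[slow] dup → fast++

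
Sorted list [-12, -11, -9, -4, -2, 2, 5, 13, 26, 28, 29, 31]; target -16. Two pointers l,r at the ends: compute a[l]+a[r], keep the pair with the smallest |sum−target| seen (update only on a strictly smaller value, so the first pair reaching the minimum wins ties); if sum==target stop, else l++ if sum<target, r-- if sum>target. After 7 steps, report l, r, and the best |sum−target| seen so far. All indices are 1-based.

l=1, r=5, best |Δ|=6

l=1 r=12: -12+31=19 d=35 *, r--
l=1 r=11: -12+29=17 d=33 *, r--
l=1 r=10: -12+28=16 d=32 *, r--
l=1 r=9: -12+26=14 d=30 *, r--
l=1 r=8: -12+13=1 d=17 *, r--
l=1 r=7: -12+5=-7 d=9 *, r--
l=1 r=6: -12+2=-10 d=6 *, r--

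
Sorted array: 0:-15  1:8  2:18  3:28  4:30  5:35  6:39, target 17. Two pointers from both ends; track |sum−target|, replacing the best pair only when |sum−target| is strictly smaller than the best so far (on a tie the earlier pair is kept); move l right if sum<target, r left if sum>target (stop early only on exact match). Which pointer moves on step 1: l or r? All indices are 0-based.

r

l=0 r=6: -15+39=24 d=7 *, r--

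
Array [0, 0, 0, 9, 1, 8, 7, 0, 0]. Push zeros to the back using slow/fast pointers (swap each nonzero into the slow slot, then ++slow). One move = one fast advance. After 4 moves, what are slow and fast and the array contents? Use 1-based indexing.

(s=1,f=1) a[fast]=0 → fast++
(s=1,f=2) a[fast]=0 → fast++
(s=1,f=3) a[fast]=0 → fast++
(s=1,f=4) a[fast]=9≠0 swap→a[1]=9 → slow++,fast++

slow=2, fast=5, a=[9, 0, 0, 0, 1, 8, 7, 0, 0]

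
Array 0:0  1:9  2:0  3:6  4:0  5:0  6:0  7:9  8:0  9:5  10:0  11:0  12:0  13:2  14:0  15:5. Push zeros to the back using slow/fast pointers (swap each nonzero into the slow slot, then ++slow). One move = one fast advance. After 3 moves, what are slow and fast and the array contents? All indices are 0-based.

(s=0,f=0) a[fast]=0 → fast++
(s=0,f=1) a[fast]=9≠0 swap→a[0]=9 → slow++,fast++
(s=1,f=2) a[fast]=0 → fast++

slow=1, fast=3, a=[9, 0, 0, 6, 0, 0, 0, 9, 0, 5, 0, 0, 0, 2, 0, 5]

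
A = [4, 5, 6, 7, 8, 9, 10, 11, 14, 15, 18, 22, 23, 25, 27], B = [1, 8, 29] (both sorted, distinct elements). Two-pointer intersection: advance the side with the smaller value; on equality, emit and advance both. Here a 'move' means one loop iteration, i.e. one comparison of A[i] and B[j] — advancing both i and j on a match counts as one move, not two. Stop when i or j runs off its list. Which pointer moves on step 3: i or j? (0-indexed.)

i

i=0 j=0: 4>1, j++
i=0 j=1: 4<8, i++
i=1 j=1: 5<8, i++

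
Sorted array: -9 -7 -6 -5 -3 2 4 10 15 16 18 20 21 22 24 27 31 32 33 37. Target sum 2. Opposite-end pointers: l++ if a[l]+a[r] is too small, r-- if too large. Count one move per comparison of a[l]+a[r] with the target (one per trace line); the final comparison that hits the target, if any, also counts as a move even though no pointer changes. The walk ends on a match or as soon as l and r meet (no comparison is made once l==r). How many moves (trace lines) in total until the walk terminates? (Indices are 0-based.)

l=0 r=19: -9+37=28 >2, r--
l=0 r=18: -9+33=24 >2, r--
l=0 r=17: -9+32=23 >2, r--
l=0 r=16: -9+31=22 >2, r--
l=0 r=15: -9+27=18 >2, r--
l=0 r=14: -9+24=15 >2, r--
l=0 r=13: -9+22=13 >2, r--
l=0 r=12: -9+21=12 >2, r--
l=0 r=11: -9+20=11 >2, r--
l=0 r=10: -9+18=9 >2, r--
l=0 r=9: -9+16=7 >2, r--
l=0 r=8: -9+15=6 >2, r--
l=0 r=7: -9+10=1 <2, l++
l=1 r=7: -7+10=3 >2, r--
l=1 r=6: -7+4=-3 <2, l++
l=2 r=6: -6+4=-2 <2, l++
l=3 r=6: -5+4=-1 <2, l++
l=4 r=6: -3+4=1 <2, l++
l=5 r=6: 2+4=6 >2, r--

19 moves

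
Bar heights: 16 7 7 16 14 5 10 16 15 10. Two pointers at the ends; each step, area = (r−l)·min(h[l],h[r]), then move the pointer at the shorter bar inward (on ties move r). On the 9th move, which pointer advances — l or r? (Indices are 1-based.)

[1,10] min(16,10)*9=90 best=90 * → r--
[1,9] min(16,15)*8=120 best=120 * → r--
[1,8] min(16,16)*7=112 best=120 → r--
[1,7] min(16,10)*6=60 best=120 → r--
[1,6] min(16,5)*5=25 best=120 → r--
[1,5] min(16,14)*4=56 best=120 → r--
[1,4] min(16,16)*3=48 best=120 → r--
[1,3] min(16,7)*2=14 best=120 → r--
[1,2] min(16,7)*1=7 best=120 → r--

r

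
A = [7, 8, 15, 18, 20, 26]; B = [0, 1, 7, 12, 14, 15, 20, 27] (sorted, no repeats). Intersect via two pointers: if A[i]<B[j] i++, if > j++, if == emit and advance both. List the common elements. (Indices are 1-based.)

intersection = [7, 15, 20]

[i=1,j=1] 7>0 → j++
[i=1,j=2] 7>1 → j++
[i=1,j=3] 7==7 emit → i++,j++
[i=2,j=4] 8<12 → i++
[i=3,j=4] 15>12 → j++
[i=3,j=5] 15>14 → j++
[i=3,j=6] 15==15 emit → i++,j++
[i=4,j=7] 18<20 → i++
[i=5,j=7] 20==20 emit → i++,j++
[i=6,j=8] 26<27 → i++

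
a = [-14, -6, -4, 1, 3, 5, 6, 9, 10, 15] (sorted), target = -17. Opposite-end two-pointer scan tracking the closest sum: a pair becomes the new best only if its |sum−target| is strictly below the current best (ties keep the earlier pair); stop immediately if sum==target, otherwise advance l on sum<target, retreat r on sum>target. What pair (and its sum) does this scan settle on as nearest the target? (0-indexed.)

[0,9] -14+15=1 d=18 * → r--
[0,8] -14+10=-4 d=13 * → r--
[0,7] -14+9=-5 d=12 * → r--
[0,6] -14+6=-8 d=9 * → r--
[0,5] -14+5=-9 d=8 * → r--
[0,4] -14+3=-11 d=6 * → r--
[0,3] -14+1=-13 d=4 * → r--
[0,2] -14+-4=-18 d=1 * → l++
[1,2] -6+-4=-10 d=7 → r--

pair (-14, -4) with sum -18 (|Δ|=1)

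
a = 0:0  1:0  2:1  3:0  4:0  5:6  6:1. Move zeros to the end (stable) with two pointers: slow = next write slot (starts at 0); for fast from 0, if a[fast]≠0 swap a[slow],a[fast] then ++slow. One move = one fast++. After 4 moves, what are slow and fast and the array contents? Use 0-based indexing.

slow=0 fast=0: a[fast]=0, fast++
slow=0 fast=1: a[fast]=0, fast++
slow=0 fast=2: a[fast]=1≠0 swap→a[0]=1, slow++,fast++
slow=1 fast=3: a[fast]=0, fast++

slow=1, fast=4, a=[1, 0, 0, 0, 0, 6, 1]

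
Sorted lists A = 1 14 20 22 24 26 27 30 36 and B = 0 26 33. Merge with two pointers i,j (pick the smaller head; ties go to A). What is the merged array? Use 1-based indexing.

i=1 j=1: A[i]=1>B[j]=0 take 0, j++
i=1 j=2: A[i]=1<=B[j]=26 take 1, i++
i=2 j=2: A[i]=14<=B[j]=26 take 14, i++
i=3 j=2: A[i]=20<=B[j]=26 take 20, i++
i=4 j=2: A[i]=22<=B[j]=26 take 22, i++
i=5 j=2: A[i]=24<=B[j]=26 take 24, i++
i=6 j=2: A[i]=26<=B[j]=26 take 26, i++
i=7 j=2: A[i]=27>B[j]=26 take 26, j++
i=7 j=3: A[i]=27<=B[j]=33 take 27, i++
i=8 j=3: A[i]=30<=B[j]=33 take 30, i++
i=9 j=3: A[i]=36>B[j]=33 take 33, j++
i=9 j=4: B done, take A[i]=36, i++

[0, 1, 14, 20, 22, 24, 26, 26, 27, 30, 33, 36]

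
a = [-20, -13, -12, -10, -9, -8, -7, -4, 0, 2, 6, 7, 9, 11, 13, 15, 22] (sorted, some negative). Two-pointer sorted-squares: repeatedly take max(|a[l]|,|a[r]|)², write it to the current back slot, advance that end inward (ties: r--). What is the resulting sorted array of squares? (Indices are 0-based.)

l=0 r=16: |-20|<=|22| out[16]=484, r--
l=0 r=15: |-20|>|15| out[15]=400, l++
l=1 r=15: |-13|<=|15| out[14]=225, r--
l=1 r=14: |-13|<=|13| out[13]=169, r--
l=1 r=13: |-13|>|11| out[12]=169, l++
l=2 r=13: |-12|>|11| out[11]=144, l++
l=3 r=13: |-10|<=|11| out[10]=121, r--
l=3 r=12: |-10|>|9| out[9]=100, l++
l=4 r=12: |-9|<=|9| out[8]=81, r--
l=4 r=11: |-9|>|7| out[7]=81, l++
l=5 r=11: |-8|>|7| out[6]=64, l++
l=6 r=11: |-7|<=|7| out[5]=49, r--
l=6 r=10: |-7|>|6| out[4]=49, l++
l=7 r=10: |-4|<=|6| out[3]=36, r--
l=7 r=9: |-4|>|2| out[2]=16, l++
l=8 r=9: |0|<=|2| out[1]=4, r--
l=8 r=8: |0|<=|0| out[0]=0, r--

[0, 4, 16, 36, 49, 49, 64, 81, 81, 100, 121, 144, 169, 169, 225, 400, 484]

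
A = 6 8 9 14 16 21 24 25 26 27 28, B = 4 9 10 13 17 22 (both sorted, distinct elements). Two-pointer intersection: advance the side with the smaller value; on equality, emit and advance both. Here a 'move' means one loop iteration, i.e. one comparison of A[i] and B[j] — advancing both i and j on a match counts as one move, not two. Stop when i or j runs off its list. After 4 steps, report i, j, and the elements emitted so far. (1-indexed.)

[i=1,j=1] 6>4 → j++
[i=1,j=2] 6<9 → i++
[i=2,j=2] 8<9 → i++
[i=3,j=2] 9==9 emit → i++,j++

i=4, j=3, emitted=[9]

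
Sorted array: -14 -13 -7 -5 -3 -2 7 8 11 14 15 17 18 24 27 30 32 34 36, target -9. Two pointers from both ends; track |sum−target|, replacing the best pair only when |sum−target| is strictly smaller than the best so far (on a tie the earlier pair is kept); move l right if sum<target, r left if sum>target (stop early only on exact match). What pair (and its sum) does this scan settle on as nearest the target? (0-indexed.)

pair (-7, -2) with sum -9 (|Δ|=0)

[0,18] -14+36=22 d=31 * → r--
[0,17] -14+34=20 d=29 * → r--
[0,16] -14+32=18 d=27 * → r--
[0,15] -14+30=16 d=25 * → r--
[0,14] -14+27=13 d=22 * → r--
[0,13] -14+24=10 d=19 * → r--
[0,12] -14+18=4 d=13 * → r--
[0,11] -14+17=3 d=12 * → r--
[0,10] -14+15=1 d=10 * → r--
[0,9] -14+14=0 d=9 * → r--
[0,8] -14+11=-3 d=6 * → r--
[0,7] -14+8=-6 d=3 * → r--
[0,6] -14+7=-7 d=2 * → r--
[0,5] -14+-2=-16 d=7 → l++
[1,5] -13+-2=-15 d=6 → l++
[2,5] -7+-2=-9 d=0 * → stop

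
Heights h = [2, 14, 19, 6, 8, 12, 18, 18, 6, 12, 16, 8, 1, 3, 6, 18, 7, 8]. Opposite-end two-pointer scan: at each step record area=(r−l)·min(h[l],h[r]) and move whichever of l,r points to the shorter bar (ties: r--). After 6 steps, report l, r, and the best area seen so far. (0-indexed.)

l=2, r=13, best area=234

[0,17] min(2,8)*17=34 best=34 * → l++
[1,17] min(14,8)*16=128 best=128 * → r--
[1,16] min(14,7)*15=105 best=128 → r--
[1,15] min(14,18)*14=196 best=196 * → l++
[2,15] min(19,18)*13=234 best=234 * → r--
[2,14] min(19,6)*12=72 best=234 → r--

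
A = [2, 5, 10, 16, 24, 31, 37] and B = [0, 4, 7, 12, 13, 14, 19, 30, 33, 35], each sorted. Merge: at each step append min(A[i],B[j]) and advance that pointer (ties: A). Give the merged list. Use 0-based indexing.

i=0 j=0: A[i]=2>B[j]=0 take 0, j++
i=0 j=1: A[i]=2<=B[j]=4 take 2, i++
i=1 j=1: A[i]=5>B[j]=4 take 4, j++
i=1 j=2: A[i]=5<=B[j]=7 take 5, i++
i=2 j=2: A[i]=10>B[j]=7 take 7, j++
i=2 j=3: A[i]=10<=B[j]=12 take 10, i++
i=3 j=3: A[i]=16>B[j]=12 take 12, j++
i=3 j=4: A[i]=16>B[j]=13 take 13, j++
i=3 j=5: A[i]=16>B[j]=14 take 14, j++
i=3 j=6: A[i]=16<=B[j]=19 take 16, i++
i=4 j=6: A[i]=24>B[j]=19 take 19, j++
i=4 j=7: A[i]=24<=B[j]=30 take 24, i++
i=5 j=7: A[i]=31>B[j]=30 take 30, j++
i=5 j=8: A[i]=31<=B[j]=33 take 31, i++
i=6 j=8: A[i]=37>B[j]=33 take 33, j++
i=6 j=9: A[i]=37>B[j]=35 take 35, j++
i=6 j=10: B done, take A[i]=37, i++

[0, 2, 4, 5, 7, 10, 12, 13, 14, 16, 19, 24, 30, 31, 33, 35, 37]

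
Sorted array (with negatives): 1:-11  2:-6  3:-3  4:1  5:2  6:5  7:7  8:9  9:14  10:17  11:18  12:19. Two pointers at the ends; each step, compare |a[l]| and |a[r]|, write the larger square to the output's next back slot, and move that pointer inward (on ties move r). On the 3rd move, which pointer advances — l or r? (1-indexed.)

r

[1,12] |-11|<=|19| out[12]=361 → r--
[1,11] |-11|<=|18| out[11]=324 → r--
[1,10] |-11|<=|17| out[10]=289 → r--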